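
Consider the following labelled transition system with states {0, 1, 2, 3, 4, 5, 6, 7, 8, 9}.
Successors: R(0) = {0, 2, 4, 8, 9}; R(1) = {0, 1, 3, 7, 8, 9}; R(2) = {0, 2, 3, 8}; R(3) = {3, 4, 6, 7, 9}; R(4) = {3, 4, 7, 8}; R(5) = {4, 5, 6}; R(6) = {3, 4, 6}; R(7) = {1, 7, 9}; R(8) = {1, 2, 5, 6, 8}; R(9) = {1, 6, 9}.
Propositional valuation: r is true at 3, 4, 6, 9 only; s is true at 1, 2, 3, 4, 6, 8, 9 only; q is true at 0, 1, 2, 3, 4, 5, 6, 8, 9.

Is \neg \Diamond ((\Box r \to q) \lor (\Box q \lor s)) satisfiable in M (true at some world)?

Recall that \Box ψ holds at a world iff ψ holds at every accessible world, and \Diamond ψ holds iff ψ holds at some accessible world.
Let φ = \neg \Diamond ((\Box r \to q) \lor (\Box q \lor s)). Evaluate φ at each world:
  0 (successors {0, 2, 4, 8, 9}): φ is false.
  1 (successors {0, 1, 3, 7, 8, 9}): φ is false.
  2 (successors {0, 2, 3, 8}): φ is false.
  3 (successors {3, 4, 6, 7, 9}): φ is false.
  4 (successors {3, 4, 7, 8}): φ is false.
  5 (successors {4, 5, 6}): φ is false.
  6 (successors {3, 4, 6}): φ is false.
  7 (successors {1, 7, 9}): φ is false.
  8 (successors {1, 2, 5, 6, 8}): φ is false.
  9 (successors {1, 6, 9}): φ is false.
For instance, at 6:
  At 6: \Diamond ((\Box r \to q) \lor (\Box q \lor s)) is true, so \neg \Diamond ((\Box r \to q) \lor (\Box q \lor s)) is false.
    At 6: \Diamond ((\Box r \to q) \lor (\Box q \lor s)) requires (\Box r \to q) \lor (\Box q \lor s) at some successor in {3, 4, 6}.
      (\Box r \to q) \lor (\Box q \lor s) holds at 3, so \Diamond ((\Box r \to q) \lor (\Box q \lor s)) is true at 6.

No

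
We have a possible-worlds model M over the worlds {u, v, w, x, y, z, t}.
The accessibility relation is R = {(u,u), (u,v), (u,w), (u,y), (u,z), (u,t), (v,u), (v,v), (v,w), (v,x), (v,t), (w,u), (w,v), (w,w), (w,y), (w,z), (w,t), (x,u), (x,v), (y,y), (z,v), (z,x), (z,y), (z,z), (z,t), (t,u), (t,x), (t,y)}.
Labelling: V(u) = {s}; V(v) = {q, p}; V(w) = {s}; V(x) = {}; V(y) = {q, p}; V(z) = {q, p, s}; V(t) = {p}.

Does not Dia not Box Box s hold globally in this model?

Recall that Box ψ holds at a world iff ψ holds at every accessible world, and Dia ψ holds iff ψ holds at some accessible world.
Let φ = not Dia not Box Box s. Evaluate φ at each world:
  u (successors {u, v, w, y, z, t}): φ is false.
  v (successors {u, v, w, x, t}): φ is false.
  w (successors {u, v, w, y, z, t}): φ is false.
  x (successors {u, v}): φ is false.
  y (successors {y}): φ is false.
  z (successors {v, x, y, z, t}): φ is false.
  t (successors {u, x, y}): φ is false.
Detail at u (counterexample):
  At u: Dia not Box Box s is true, so not Dia not Box Box s is false.
    At u: Dia not Box Box s requires not Box Box s at some successor in {u, v, w, y, z, t}.
      not Box Box s holds at u, so Dia not Box Box s is true at u.

No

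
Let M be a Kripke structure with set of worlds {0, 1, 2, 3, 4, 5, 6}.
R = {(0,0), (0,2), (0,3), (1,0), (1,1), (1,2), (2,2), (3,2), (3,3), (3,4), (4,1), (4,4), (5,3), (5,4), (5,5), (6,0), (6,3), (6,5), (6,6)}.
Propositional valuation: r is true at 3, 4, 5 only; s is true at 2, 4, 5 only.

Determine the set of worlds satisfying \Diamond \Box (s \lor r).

0, 1, 2, 3, 5, 6

Let φ = \Diamond \Box (s \lor r). Evaluate φ at each world:
  0 (successors {0, 2, 3}): φ is true.
  1 (successors {0, 1, 2}): φ is true.
  2 (successors {2}): φ is true.
  3 (successors {2, 3, 4}): φ is true.
  4 (successors {1, 4}): φ is false.
  5 (successors {3, 4, 5}): φ is true.
  6 (successors {0, 3, 5, 6}): φ is true.
For instance, at 2:
  At 2: \Diamond \Box (s \lor r) requires \Box (s \lor r) at some successor in {2}.
    \Box (s \lor r) holds at 2, so \Diamond \Box (s \lor r) is true at 2.
      At 2: \Box (s \lor r) requires s \lor r at every successor {2}.
        At 2: s \lor r is true.
      So \Box (s \lor r) is true at 2.
Satisfying worlds: {0, 1, 2, 3, 5, 6}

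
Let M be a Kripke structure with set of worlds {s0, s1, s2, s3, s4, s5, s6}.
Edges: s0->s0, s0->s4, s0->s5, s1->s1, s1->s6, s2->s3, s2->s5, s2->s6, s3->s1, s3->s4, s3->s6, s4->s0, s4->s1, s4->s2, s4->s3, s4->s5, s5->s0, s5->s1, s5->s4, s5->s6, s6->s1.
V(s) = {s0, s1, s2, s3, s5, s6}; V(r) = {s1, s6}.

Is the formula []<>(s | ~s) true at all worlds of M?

Yes

Let φ = []<>(s | ~s). Evaluate φ at each world:
  s0 (successors {s0, s4, s5}): φ is true.
  s1 (successors {s1, s6}): φ is true.
  s2 (successors {s3, s5, s6}): φ is true.
  s3 (successors {s1, s4, s6}): φ is true.
  s4 (successors {s0, s1, s2, s3, s5}): φ is true.
  s5 (successors {s0, s1, s4, s6}): φ is true.
  s6 (successors {s1}): φ is true.
For instance, at s0:
  At s0: []<>(s | ~s) requires <>(s | ~s) at every successor {s0, s4, s5}.
      At s0: <>(s | ~s) requires s | ~s at some successor in {s0, s4, s5}.
        s | ~s holds at s0, so <>(s | ~s) is true at s0.
      At s4: <>(s | ~s) requires s | ~s at some successor in {s0, s1, s2, s3, s5}.
        s | ~s holds at s0, so <>(s | ~s) is true at s4.
      At s5: <>(s | ~s) requires s | ~s at some successor in {s0, s1, s4, s6}.
        s | ~s holds at s0, so <>(s | ~s) is true at s5.
  So []<>(s | ~s) is true at s0.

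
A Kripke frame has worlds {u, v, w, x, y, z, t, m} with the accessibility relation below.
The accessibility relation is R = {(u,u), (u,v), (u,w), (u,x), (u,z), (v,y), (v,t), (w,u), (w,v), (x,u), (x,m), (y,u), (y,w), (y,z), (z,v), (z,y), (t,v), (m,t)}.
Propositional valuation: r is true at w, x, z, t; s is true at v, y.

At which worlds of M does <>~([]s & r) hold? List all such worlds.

u, v, w, x, y, z, t

Recall that []ψ holds at a world iff ψ holds at every accessible world, and <>ψ holds iff ψ holds at some accessible world.
Let φ = <>~([]s & r). Evaluate φ at each world:
  u (successors {u, v, w, x, z}): φ is true.
  v (successors {y, t}): φ is true.
  w (successors {u, v}): φ is true.
  x (successors {u, m}): φ is true.
  y (successors {u, w, z}): φ is true.
  z (successors {v, y}): φ is true.
  t (successors {v}): φ is true.
  m (successors {t}): φ is false.
For instance, at m:
  At m: <>~([]s & r) requires ~([]s & r) at some successor in {t}.
    At t: ~([]s & r) is false.
  So <>~([]s & r) is false at m.
Satisfying worlds: {u, v, w, x, y, z, t}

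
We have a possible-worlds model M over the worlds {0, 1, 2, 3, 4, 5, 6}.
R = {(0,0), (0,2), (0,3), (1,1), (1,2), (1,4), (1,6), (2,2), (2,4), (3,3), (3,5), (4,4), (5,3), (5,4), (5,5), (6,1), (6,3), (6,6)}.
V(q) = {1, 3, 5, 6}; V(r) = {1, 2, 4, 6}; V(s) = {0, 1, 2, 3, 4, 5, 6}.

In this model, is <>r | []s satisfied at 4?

At 4: <>r is true, []s is true, so <>r | []s is true.
  At 4: <>r requires r at some successor in {4}.
    r holds at 4, so <>r is true at 4.
  At 4: []s requires s at every successor {4}.
    At 4: s is true.
  So []s is true at 4.

Yes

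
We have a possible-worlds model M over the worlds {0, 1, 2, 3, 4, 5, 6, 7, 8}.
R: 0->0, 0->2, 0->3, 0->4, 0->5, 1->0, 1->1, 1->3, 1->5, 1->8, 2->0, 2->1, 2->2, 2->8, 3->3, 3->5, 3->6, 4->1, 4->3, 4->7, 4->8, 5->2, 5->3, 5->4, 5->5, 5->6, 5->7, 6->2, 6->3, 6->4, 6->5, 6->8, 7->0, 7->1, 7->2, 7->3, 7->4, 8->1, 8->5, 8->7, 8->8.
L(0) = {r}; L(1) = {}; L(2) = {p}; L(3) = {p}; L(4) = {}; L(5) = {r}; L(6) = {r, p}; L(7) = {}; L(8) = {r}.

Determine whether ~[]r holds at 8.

Yes

At 8: []r is false, so ~[]r is true.
  At 8: []r requires r at every successor {1, 5, 7, 8}.
    r fails at 1, so []r is false at 8.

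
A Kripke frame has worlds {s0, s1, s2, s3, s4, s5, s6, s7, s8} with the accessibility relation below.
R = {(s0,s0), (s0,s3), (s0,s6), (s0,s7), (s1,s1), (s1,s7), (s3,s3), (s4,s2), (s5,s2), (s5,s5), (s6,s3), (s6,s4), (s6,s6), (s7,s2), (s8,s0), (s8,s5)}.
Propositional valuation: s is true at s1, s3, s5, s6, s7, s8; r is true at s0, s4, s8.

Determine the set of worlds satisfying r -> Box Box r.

Recall that Box ψ holds at a world iff ψ holds at every accessible world, and Dia ψ holds iff ψ holds at some accessible world.
Let φ = r -> Box Box r. Evaluate φ at each world:
  s0 (successors {s0, s3, s6, s7}): φ is false.
  s1 (successors {s1, s7}): φ is true.
  s2 (successors ∅): φ is true.
  s3 (successors {s3}): φ is true.
  s4 (successors {s2}): φ is true.
  s5 (successors {s2, s5}): φ is true.
  s6 (successors {s3, s4, s6}): φ is true.
  s7 (successors {s2}): φ is true.
  s8 (successors {s0, s5}): φ is false.
For instance, at s4:
  At s4: r is true, Box Box r is true, so r -> Box Box r is true.
    At s4: Box Box r requires Box r at every successor {s2}.
      At s2: Box r is true.
    So Box Box r is true at s4.
Satisfying worlds: {s1, s2, s3, s4, s5, s6, s7}

s1, s2, s3, s4, s5, s6, s7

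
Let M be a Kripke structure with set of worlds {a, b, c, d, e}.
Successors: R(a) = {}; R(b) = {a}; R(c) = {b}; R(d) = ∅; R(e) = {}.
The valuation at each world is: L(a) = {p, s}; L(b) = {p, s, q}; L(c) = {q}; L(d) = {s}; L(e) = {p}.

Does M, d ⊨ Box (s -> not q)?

Recall that Box ψ holds at a world iff ψ holds at every accessible world, and Dia ψ holds iff ψ holds at some accessible world.
At d: no accessible worlds, so Box (s -> not q) holds vacuously.

Yes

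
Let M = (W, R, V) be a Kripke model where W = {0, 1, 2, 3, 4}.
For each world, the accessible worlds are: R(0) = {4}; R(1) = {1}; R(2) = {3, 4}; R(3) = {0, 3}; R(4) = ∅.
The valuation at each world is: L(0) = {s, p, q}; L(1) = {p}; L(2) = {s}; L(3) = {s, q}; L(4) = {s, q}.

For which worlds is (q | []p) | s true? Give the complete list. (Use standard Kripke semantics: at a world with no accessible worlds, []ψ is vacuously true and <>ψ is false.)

0, 1, 2, 3, 4

Let φ = (q | []p) | s. Evaluate φ at each world:
  0 (successors {4}): φ is true.
  1 (successors {1}): φ is true.
  2 (successors {3, 4}): φ is true.
  3 (successors {0, 3}): φ is true.
  4 (successors ∅): φ is true.
For instance, at 1:
  At 1: q | []p is true, s is false, so (q | []p) | s is true.
    At 1: q is false, []p is true, so q | []p is true.
      At 1: []p requires p at every successor {1}.
        At 1: p is true.
      So []p is true at 1.
Satisfying worlds: {0, 1, 2, 3, 4}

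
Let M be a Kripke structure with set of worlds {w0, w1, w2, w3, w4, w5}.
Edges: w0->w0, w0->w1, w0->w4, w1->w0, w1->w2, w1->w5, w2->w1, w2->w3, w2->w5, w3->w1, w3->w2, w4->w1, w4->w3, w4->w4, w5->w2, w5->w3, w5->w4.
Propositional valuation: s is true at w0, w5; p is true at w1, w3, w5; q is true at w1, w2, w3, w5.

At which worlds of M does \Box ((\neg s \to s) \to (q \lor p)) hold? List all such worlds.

Let φ = \Box ((\neg s \to s) \to (q \lor p)). Evaluate φ at each world:
  w0 (successors {w0, w1, w4}): φ is false.
  w1 (successors {w0, w2, w5}): φ is false.
  w2 (successors {w1, w3, w5}): φ is true.
  w3 (successors {w1, w2}): φ is true.
  w4 (successors {w1, w3, w4}): φ is true.
  w5 (successors {w2, w3, w4}): φ is true.
For instance, at w0:
  At w0: \Box ((\neg s \to s) \to (q \lor p)) requires (\neg s \to s) \to (q \lor p) at every successor {w0, w1, w4}.
    (\neg s \to s) \to (q \lor p) fails at w0, so \Box ((\neg s \to s) \to (q \lor p)) is false at w0.
Satisfying worlds: {w2, w3, w4, w5}

w2, w3, w4, w5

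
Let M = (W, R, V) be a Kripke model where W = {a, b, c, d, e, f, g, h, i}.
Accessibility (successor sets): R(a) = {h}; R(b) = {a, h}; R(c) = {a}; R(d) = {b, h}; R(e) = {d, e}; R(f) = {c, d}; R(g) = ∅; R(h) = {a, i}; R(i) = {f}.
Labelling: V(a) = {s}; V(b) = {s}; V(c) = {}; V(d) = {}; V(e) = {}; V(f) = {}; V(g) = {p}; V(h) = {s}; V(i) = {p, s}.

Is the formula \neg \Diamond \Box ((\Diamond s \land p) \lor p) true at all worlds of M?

Yes

Recall that \Box ψ holds at a world iff ψ holds at every accessible world, and \Diamond ψ holds iff ψ holds at some accessible world.
Let φ = \neg \Diamond \Box ((\Diamond s \land p) \lor p). Evaluate φ at each world:
  a (successors {h}): φ is true.
  b (successors {a, h}): φ is true.
  c (successors {a}): φ is true.
  d (successors {b, h}): φ is true.
  e (successors {d, e}): φ is true.
  f (successors {c, d}): φ is true.
  g (successors ∅): φ is true.
  h (successors {a, i}): φ is true.
  i (successors {f}): φ is true.
For instance, at h:
  At h: \Diamond \Box ((\Diamond s \land p) \lor p) is false, so \neg \Diamond \Box ((\Diamond s \land p) \lor p) is true.
    At h: \Diamond \Box ((\Diamond s \land p) \lor p) requires \Box ((\Diamond s \land p) \lor p) at some successor in {a, i}.
      At a: \Box ((\Diamond s \land p) \lor p) is false.
      At i: \Box ((\Diamond s \land p) \lor p) is false.
    So \Diamond \Box ((\Diamond s \land p) \lor p) is false at h.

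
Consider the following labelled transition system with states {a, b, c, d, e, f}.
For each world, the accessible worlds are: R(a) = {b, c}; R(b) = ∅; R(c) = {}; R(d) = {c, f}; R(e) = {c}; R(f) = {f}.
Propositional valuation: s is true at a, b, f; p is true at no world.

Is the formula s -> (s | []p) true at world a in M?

Yes

At a: s is true, s | []p is true, so s -> (s | []p) is true.
  At a: s is true, []p is false, so s | []p is true.
    At a: []p requires p at every successor {b, c}.
      p fails at b, so []p is false at a.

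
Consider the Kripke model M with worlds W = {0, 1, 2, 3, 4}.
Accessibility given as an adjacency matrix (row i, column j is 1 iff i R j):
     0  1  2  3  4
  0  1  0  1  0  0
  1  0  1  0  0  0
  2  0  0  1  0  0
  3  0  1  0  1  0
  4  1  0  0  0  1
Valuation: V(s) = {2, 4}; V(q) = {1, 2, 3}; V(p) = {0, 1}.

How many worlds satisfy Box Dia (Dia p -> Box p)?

Let φ = Box Dia (Dia p -> Box p). Evaluate φ at each world:
  0 (successors {0, 2}): φ is true.
  1 (successors {1}): φ is true.
  2 (successors {2}): φ is true.
  3 (successors {1, 3}): φ is true.
  4 (successors {0, 4}): φ is false.
For instance, at 1:
  At 1: Box Dia (Dia p -> Box p) requires Dia (Dia p -> Box p) at every successor {1}.
      At 1: Dia (Dia p -> Box p) requires Dia p -> Box p at some successor in {1}.
        Dia p -> Box p holds at 1, so Dia (Dia p -> Box p) is true at 1.
  So Box Dia (Dia p -> Box p) is true at 1.
Satisfying worlds: {0, 1, 2, 3}

4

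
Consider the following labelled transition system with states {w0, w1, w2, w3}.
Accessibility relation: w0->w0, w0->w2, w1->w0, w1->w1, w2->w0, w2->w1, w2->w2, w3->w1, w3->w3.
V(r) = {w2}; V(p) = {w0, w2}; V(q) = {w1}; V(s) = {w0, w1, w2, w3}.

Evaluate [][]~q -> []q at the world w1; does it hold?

Yes

At w1: [][]~q is false, []q is false, so [][]~q -> []q is true.
  At w1: [][]~q requires []~q at every successor {w0, w1}.
    []~q fails at w1, so [][]~q is false at w1.
      At w1: []~q requires ~q at every successor {w0, w1}.
        ~q fails at w1, so []~q is false at w1.
  At w1: []q requires q at every successor {w0, w1}.
    q fails at w0, so []q is false at w1.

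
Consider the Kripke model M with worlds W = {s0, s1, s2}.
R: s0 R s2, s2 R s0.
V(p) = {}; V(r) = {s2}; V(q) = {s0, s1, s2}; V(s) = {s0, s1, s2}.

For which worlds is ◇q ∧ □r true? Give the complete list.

Recall that □ψ holds at a world iff ψ holds at every accessible world, and ◇ψ holds iff ψ holds at some accessible world.
Let φ = ◇q ∧ □r. Evaluate φ at each world:
  s0 (successors {s2}): φ is true.
  s1 (successors ∅): φ is false.
  s2 (successors {s0}): φ is false.
For instance, at s2:
  At s2: ◇q is true, □r is false, so ◇q ∧ □r is false.
    At s2: ◇q requires q at some successor in {s0}.
      q holds at s0, so ◇q is true at s2.
    At s2: □r requires r at every successor {s0}.
      r fails at s0, so □r is false at s2.
Satisfying worlds: {s0}

s0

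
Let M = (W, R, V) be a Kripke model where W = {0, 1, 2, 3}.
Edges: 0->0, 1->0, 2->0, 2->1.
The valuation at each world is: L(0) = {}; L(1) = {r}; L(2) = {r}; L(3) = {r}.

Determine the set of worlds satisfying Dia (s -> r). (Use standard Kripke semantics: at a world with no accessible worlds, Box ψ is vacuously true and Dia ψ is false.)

0, 1, 2

Let φ = Dia (s -> r). Evaluate φ at each world:
  0 (successors {0}): φ is true.
  1 (successors {0}): φ is true.
  2 (successors {0, 1}): φ is true.
  3 (successors ∅): φ is false.
For instance, at 1:
  At 1: Dia (s -> r) requires s -> r at some successor in {0}.
    s -> r holds at 0, so Dia (s -> r) is true at 1.
Satisfying worlds: {0, 1, 2}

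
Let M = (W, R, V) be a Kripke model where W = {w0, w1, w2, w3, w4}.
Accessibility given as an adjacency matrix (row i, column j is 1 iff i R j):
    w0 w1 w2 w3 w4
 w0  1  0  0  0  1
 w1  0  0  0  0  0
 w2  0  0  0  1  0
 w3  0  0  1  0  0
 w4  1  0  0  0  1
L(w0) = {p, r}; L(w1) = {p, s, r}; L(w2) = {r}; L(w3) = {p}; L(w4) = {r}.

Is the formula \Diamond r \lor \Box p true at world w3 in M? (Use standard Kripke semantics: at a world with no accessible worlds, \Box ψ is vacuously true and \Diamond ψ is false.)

At w3: \Diamond r is true, \Box p is false, so \Diamond r \lor \Box p is true.
  At w3: \Diamond r requires r at some successor in {w2}.
    r holds at w2, so \Diamond r is true at w3.
  At w3: \Box p requires p at every successor {w2}.
    p fails at w2, so \Box p is false at w3.

Yes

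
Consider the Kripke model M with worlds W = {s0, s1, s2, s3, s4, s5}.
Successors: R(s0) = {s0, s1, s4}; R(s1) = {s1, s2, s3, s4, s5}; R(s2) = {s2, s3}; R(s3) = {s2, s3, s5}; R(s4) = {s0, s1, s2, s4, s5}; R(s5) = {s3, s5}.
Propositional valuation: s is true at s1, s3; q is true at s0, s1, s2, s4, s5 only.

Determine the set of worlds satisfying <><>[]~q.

Let φ = <><>[]~q. Evaluate φ at each world:
  s0 (successors {s0, s1, s4}): φ is false.
  s1 (successors {s1, s2, s3, s4, s5}): φ is false.
  s2 (successors {s2, s3}): φ is false.
  s3 (successors {s2, s3, s5}): φ is false.
  s4 (successors {s0, s1, s2, s4, s5}): φ is false.
  s5 (successors {s3, s5}): φ is false.
For instance, at s3:
  At s3: <><>[]~q requires <>[]~q at some successor in {s2, s3, s5}.
    At s2: <>[]~q is false.
    At s3: <>[]~q is false.
    At s5: <>[]~q is false.
  So <><>[]~q is false at s3.
Satisfying worlds: none.

none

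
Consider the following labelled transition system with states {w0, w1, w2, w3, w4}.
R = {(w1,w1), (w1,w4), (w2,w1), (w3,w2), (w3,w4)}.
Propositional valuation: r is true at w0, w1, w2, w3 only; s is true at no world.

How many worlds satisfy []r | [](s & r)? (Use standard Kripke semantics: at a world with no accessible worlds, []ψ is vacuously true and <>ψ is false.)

3

Recall that []ψ holds at a world iff ψ holds at every accessible world, and <>ψ holds iff ψ holds at some accessible world.
Let φ = []r | [](s & r). Evaluate φ at each world:
  w0 (successors ∅): φ is true.
  w1 (successors {w1, w4}): φ is false.
  w2 (successors {w1}): φ is true.
  w3 (successors {w2, w4}): φ is false.
  w4 (successors ∅): φ is true.
For instance, at w1:
  At w1: []r is false, [](s & r) is false, so []r | [](s & r) is false.
    At w1: []r requires r at every successor {w1, w4}.
      r fails at w4, so []r is false at w1.
    At w1: [](s & r) requires s & r at every successor {w1, w4}.
      s & r fails at w1, so [](s & r) is false at w1.
Satisfying worlds: {w0, w2, w4}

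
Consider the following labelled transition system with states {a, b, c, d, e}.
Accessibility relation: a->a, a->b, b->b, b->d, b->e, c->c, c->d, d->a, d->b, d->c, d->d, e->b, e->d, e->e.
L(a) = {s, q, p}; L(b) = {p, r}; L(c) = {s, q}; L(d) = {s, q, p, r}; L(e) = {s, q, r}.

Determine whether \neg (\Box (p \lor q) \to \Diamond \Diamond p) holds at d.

No

At d: \Box (p \lor q) \to \Diamond \Diamond p is true, so \neg (\Box (p \lor q) \to \Diamond \Diamond p) is false.
  At d: \Box (p \lor q) is true, \Diamond \Diamond p is true, so \Box (p \lor q) \to \Diamond \Diamond p is true.
    At d: \Box (p \lor q) requires p \lor q at every successor {a, b, c, d}.
      At a: p \lor q is true.
      At b: p \lor q is true.
      At c: p \lor q is true.
      At d: p \lor q is true.
    So \Box (p \lor q) is true at d.
    At d: \Diamond \Diamond p requires \Diamond p at some successor in {a, b, c, d}.
      \Diamond p holds at a, so \Diamond \Diamond p is true at d.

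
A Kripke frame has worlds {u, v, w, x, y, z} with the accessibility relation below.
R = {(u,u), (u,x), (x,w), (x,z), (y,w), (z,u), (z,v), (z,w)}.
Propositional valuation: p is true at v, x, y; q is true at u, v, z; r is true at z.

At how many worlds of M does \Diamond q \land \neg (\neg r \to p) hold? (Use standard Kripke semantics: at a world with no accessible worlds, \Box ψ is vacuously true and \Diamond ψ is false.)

Recall that \Diamond ψ holds at a world iff ψ holds at some accessible world.
Let φ = \Diamond q \land \neg (\neg r \to p). Evaluate φ at each world:
  u (successors {u, x}): φ is true.
  v (successors ∅): φ is false.
  w (successors ∅): φ is false.
  x (successors {w, z}): φ is false.
  y (successors {w}): φ is false.
  z (successors {u, v, w}): φ is false.
For instance, at x:
  At x: \Diamond q is true, \neg (\neg r \to p) is false, so \Diamond q \land \neg (\neg r \to p) is false.
    At x: \Diamond q requires q at some successor in {w, z}.
      q holds at z, so \Diamond q is true at x.
Satisfying worlds: {u}

1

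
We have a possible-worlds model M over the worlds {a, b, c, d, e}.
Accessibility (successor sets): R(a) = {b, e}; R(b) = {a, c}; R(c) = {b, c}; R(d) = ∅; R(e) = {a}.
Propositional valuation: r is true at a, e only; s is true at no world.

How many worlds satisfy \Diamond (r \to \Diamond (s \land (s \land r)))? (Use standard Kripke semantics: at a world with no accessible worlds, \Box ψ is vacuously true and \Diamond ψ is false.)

Recall that \Diamond ψ holds at a world iff ψ holds at some accessible world.
Let φ = \Diamond (r \to \Diamond (s \land (s \land r))). Evaluate φ at each world:
  a (successors {b, e}): φ is true.
  b (successors {a, c}): φ is true.
  c (successors {b, c}): φ is true.
  d (successors ∅): φ is false.
  e (successors {a}): φ is false.
For instance, at b:
  At b: \Diamond (r \to \Diamond (s \land (s \land r))) requires r \to \Diamond (s \land (s \land r)) at some successor in {a, c}.
    r \to \Diamond (s \land (s \land r)) holds at c, so \Diamond (r \to \Diamond (s \land (s \land r))) is true at b.
      At c: r is false, \Diamond (s \land (s \land r)) is false, so r \to \Diamond (s \land (s \land r)) is true.
Satisfying worlds: {a, b, c}

3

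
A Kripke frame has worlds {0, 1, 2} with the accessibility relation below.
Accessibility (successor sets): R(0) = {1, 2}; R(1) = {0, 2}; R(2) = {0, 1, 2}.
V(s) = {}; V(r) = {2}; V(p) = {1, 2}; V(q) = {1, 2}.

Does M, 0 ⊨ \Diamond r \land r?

At 0: \Diamond r is true, r is false, so \Diamond r \land r is false.
  At 0: \Diamond r requires r at some successor in {1, 2}.
    r holds at 2, so \Diamond r is true at 0.

No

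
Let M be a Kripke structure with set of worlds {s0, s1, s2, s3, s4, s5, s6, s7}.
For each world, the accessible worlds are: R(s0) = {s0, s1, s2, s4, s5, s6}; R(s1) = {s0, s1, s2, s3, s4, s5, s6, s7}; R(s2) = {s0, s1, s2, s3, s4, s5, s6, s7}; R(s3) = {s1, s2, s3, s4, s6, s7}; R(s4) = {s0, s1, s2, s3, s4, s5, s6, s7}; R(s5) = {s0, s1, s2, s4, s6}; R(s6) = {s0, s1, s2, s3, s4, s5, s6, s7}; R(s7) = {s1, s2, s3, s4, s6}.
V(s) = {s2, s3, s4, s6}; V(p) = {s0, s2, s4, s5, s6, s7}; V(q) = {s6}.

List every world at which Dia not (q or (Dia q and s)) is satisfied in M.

Let φ = Dia not (q or (Dia q and s)). Evaluate φ at each world:
  s0 (successors {s0, s1, s2, s4, s5, s6}): φ is true.
  s1 (successors {s0, s1, s2, s3, s4, s5, s6, s7}): φ is true.
  s2 (successors {s0, s1, s2, s3, s4, s5, s6, s7}): φ is true.
  s3 (successors {s1, s2, s3, s4, s6, s7}): φ is true.
  s4 (successors {s0, s1, s2, s3, s4, s5, s6, s7}): φ is true.
  s5 (successors {s0, s1, s2, s4, s6}): φ is true.
  s6 (successors {s0, s1, s2, s3, s4, s5, s6, s7}): φ is true.
  s7 (successors {s1, s2, s3, s4, s6}): φ is true.
For instance, at s2:
  At s2: Dia not (q or (Dia q and s)) requires not (q or (Dia q and s)) at some successor in {s0, s1, s2, s3, s4, s5, s6, s7}.
    not (q or (Dia q and s)) holds at s0, so Dia not (q or (Dia q and s)) is true at s2.
      At s0: q or (Dia q and s) is false, so not (q or (Dia q and s)) is true.
Satisfying worlds: {s0, s1, s2, s3, s4, s5, s6, s7}

s0, s1, s2, s3, s4, s5, s6, s7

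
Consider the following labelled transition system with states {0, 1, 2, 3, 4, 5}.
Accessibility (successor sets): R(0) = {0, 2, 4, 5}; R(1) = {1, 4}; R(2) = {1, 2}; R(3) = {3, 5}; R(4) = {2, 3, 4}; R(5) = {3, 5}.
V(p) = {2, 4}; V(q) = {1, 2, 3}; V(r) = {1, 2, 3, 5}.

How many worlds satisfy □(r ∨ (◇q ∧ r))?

3

Recall that □ψ holds at a world iff ψ holds at every accessible world, and ◇ψ holds iff ψ holds at some accessible world.
Let φ = □(r ∨ (◇q ∧ r)). Evaluate φ at each world:
  0 (successors {0, 2, 4, 5}): φ is false.
  1 (successors {1, 4}): φ is false.
  2 (successors {1, 2}): φ is true.
  3 (successors {3, 5}): φ is true.
  4 (successors {2, 3, 4}): φ is false.
  5 (successors {3, 5}): φ is true.
For instance, at 5:
  At 5: □(r ∨ (◇q ∧ r)) requires r ∨ (◇q ∧ r) at every successor {3, 5}.
      At 3: r is true, ◇q ∧ r is true, so r ∨ (◇q ∧ r) is true.
      At 5: r is true, ◇q ∧ r is true, so r ∨ (◇q ∧ r) is true.
  So □(r ∨ (◇q ∧ r)) is true at 5.
Satisfying worlds: {2, 3, 5}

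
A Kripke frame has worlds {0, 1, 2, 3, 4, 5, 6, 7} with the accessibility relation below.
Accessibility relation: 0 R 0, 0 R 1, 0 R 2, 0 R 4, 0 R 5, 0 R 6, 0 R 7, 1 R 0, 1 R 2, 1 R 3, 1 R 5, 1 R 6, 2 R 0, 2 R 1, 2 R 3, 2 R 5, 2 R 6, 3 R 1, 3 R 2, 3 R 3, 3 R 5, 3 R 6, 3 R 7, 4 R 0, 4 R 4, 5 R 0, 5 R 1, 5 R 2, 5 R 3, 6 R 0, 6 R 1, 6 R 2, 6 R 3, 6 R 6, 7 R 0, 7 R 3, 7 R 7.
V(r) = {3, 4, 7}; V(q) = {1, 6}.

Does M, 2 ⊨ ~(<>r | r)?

Recall that <>ψ holds at a world iff ψ holds at some accessible world.
At 2: <>r | r is true, so ~(<>r | r) is false.
  At 2: <>r is true, r is false, so <>r | r is true.
    At 2: <>r requires r at some successor in {0, 1, 3, 5, 6}.
      r holds at 3, so <>r is true at 2.

No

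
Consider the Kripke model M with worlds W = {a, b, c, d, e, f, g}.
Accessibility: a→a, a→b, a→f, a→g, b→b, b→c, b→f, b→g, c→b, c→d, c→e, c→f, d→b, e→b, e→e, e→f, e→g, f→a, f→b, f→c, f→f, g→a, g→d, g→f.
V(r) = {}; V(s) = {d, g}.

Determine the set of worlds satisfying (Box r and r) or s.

d, g

Let φ = (Box r and r) or s. Evaluate φ at each world:
  a (successors {a, b, f, g}): φ is false.
  b (successors {b, c, f, g}): φ is false.
  c (successors {b, d, e, f}): φ is false.
  d (successors {b}): φ is true.
  e (successors {b, e, f, g}): φ is false.
  f (successors {a, b, c, f}): φ is false.
  g (successors {a, d, f}): φ is true.
For instance, at c:
  At c: Box r and r is false, s is false, so (Box r and r) or s is false.
    At c: Box r is false, r is false, so Box r and r is false.
      At c: Box r requires r at every successor {b, d, e, f}.
        r fails at b, so Box r is false at c.
Satisfying worlds: {d, g}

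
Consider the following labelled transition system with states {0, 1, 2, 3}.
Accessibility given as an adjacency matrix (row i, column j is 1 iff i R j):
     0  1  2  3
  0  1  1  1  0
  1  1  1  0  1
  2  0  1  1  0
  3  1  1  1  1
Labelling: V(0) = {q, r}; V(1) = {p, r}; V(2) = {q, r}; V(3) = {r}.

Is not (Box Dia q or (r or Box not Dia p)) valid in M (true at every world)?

No

Let φ = not (Box Dia q or (r or Box not Dia p)). Evaluate φ at each world:
  0 (successors {0, 1, 2}): φ is false.
  1 (successors {0, 1, 3}): φ is false.
  2 (successors {1, 2}): φ is false.
  3 (successors {0, 1, 2, 3}): φ is false.
Detail at 0 (counterexample):
  At 0: Box Dia q or (r or Box not Dia p) is true, so not (Box Dia q or (r or Box not Dia p)) is false.
    At 0: Box Dia q is true, r or Box not Dia p is true, so Box Dia q or (r or Box not Dia p) is true.
      At 0: Box Dia q requires Dia q at every successor {0, 1, 2}.
        At 0: Dia q is true.
        At 1: Dia q is true.
        At 2: Dia q is true.
      So Box Dia q is true at 0.
      At 0: r is true, Box not Dia p is false, so r or Box not Dia p is true.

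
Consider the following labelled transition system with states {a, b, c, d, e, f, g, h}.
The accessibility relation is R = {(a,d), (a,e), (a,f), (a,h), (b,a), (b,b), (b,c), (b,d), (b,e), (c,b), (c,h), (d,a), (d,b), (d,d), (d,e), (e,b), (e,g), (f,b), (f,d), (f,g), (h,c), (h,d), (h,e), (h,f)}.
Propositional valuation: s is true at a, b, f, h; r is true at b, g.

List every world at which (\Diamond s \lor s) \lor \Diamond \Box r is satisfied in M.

Let φ = (\Diamond s \lor s) \lor \Diamond \Box r. Evaluate φ at each world:
  a (successors {d, e, f, h}): φ is true.
  b (successors {a, b, c, d, e}): φ is true.
  c (successors {b, h}): φ is true.
  d (successors {a, b, d, e}): φ is true.
  e (successors {b, g}): φ is true.
  f (successors {b, d, g}): φ is true.
  g (successors ∅): φ is false.
  h (successors {c, d, e, f}): φ is true.
For instance, at f:
  At f: \Diamond s \lor s is true, \Diamond \Box r is true, so (\Diamond s \lor s) \lor \Diamond \Box r is true.
    At f: \Diamond s is true, s is true, so \Diamond s \lor s is true.
      At f: \Diamond s requires s at some successor in {b, d, g}.
        s holds at b, so \Diamond s is true at f.
    At f: \Diamond \Box r requires \Box r at some successor in {b, d, g}.
      \Box r holds at g, so \Diamond \Box r is true at f.
Satisfying worlds: {a, b, c, d, e, f, h}

a, b, c, d, e, f, h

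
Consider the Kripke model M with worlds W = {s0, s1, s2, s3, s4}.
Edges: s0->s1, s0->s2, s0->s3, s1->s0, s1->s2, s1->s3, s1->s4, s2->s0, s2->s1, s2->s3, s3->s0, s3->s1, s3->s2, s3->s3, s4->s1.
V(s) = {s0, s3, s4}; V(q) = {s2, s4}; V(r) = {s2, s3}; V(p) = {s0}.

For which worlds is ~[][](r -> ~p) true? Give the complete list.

Let φ = ~[][](r -> ~p). Evaluate φ at each world:
  s0 (successors {s1, s2, s3}): φ is false.
  s1 (successors {s0, s2, s3, s4}): φ is false.
  s2 (successors {s0, s1, s3}): φ is false.
  s3 (successors {s0, s1, s2, s3}): φ is false.
  s4 (successors {s1}): φ is false.
For instance, at s4:
  At s4: [][](r -> ~p) is true, so ~[][](r -> ~p) is false.
    At s4: [][](r -> ~p) requires [](r -> ~p) at every successor {s1}.
      At s1: [](r -> ~p) is true.
    So [][](r -> ~p) is true at s4.
Satisfying worlds: none.

none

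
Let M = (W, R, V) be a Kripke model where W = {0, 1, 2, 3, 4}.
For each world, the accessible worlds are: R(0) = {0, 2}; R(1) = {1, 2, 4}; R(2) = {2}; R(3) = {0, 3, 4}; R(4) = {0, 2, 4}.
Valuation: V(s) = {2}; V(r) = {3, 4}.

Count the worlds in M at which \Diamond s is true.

4

Let φ = \Diamond s. Evaluate φ at each world:
  0 (successors {0, 2}): φ is true.
  1 (successors {1, 2, 4}): φ is true.
  2 (successors {2}): φ is true.
  3 (successors {0, 3, 4}): φ is false.
  4 (successors {0, 2, 4}): φ is true.
For instance, at 4:
  At 4: \Diamond s requires s at some successor in {0, 2, 4}.
    s holds at 2, so \Diamond s is true at 4.
Satisfying worlds: {0, 1, 2, 4}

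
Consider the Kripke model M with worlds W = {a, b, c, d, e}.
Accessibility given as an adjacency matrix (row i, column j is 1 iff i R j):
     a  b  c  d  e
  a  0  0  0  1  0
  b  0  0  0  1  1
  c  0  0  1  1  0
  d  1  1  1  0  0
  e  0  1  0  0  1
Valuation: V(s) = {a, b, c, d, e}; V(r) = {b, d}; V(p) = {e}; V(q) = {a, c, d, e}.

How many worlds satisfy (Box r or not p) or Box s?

5

Recall that Box ψ holds at a world iff ψ holds at every accessible world, and Dia ψ holds iff ψ holds at some accessible world.
Let φ = (Box r or not p) or Box s. Evaluate φ at each world:
  a (successors {d}): φ is true.
  b (successors {d, e}): φ is true.
  c (successors {c, d}): φ is true.
  d (successors {a, b, c}): φ is true.
  e (successors {b, e}): φ is true.
For instance, at a:
  At a: Box r or not p is true, Box s is true, so (Box r or not p) or Box s is true.
    At a: Box r is true, not p is true, so Box r or not p is true.
      At a: Box r requires r at every successor {d}.
        At d: r is true.
      So Box r is true at a.
    At a: Box s requires s at every successor {d}.
      At d: s is true.
    So Box s is true at a.
Satisfying worlds: {a, b, c, d, e}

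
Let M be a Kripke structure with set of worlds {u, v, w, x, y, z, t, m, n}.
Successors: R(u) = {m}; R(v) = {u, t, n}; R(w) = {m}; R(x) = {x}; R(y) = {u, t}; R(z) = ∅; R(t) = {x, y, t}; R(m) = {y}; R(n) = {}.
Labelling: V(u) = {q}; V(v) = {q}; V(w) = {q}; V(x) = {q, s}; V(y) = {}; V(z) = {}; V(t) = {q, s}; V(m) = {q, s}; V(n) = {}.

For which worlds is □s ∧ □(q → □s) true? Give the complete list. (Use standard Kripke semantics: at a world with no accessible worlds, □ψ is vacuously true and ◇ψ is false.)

Recall that □ψ holds at a world iff ψ holds at every accessible world, and ◇ψ holds iff ψ holds at some accessible world.
Let φ = □s ∧ □(q → □s). Evaluate φ at each world:
  u (successors {m}): φ is false.
  v (successors {u, t, n}): φ is false.
  w (successors {m}): φ is false.
  x (successors {x}): φ is true.
  y (successors {u, t}): φ is false.
  z (successors ∅): φ is true.
  t (successors {x, y, t}): φ is false.
  m (successors {y}): φ is false.
  n (successors ∅): φ is true.
For instance, at v:
  At v: □s is false, □(q → □s) is false, so □s ∧ □(q → □s) is false.
    At v: □s requires s at every successor {u, t, n}.
      s fails at u, so □s is false at v.
    At v: □(q → □s) requires q → □s at every successor {u, t, n}.
      q → □s fails at t, so □(q → □s) is false at v.
Satisfying worlds: {x, z, n}

x, z, n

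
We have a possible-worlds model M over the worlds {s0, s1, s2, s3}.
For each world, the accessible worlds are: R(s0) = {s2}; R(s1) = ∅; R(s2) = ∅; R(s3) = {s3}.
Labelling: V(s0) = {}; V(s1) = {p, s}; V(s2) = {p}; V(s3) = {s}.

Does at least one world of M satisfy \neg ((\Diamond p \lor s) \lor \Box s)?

No

Let φ = \neg ((\Diamond p \lor s) \lor \Box s). Evaluate φ at each world:
  s0 (successors {s2}): φ is false.
  s1 (successors ∅): φ is false.
  s2 (successors ∅): φ is false.
  s3 (successors {s3}): φ is false.
For instance, at s3:
  At s3: (\Diamond p \lor s) \lor \Box s is true, so \neg ((\Diamond p \lor s) \lor \Box s) is false.
    At s3: \Diamond p \lor s is true, \Box s is true, so (\Diamond p \lor s) \lor \Box s is true.
      At s3: \Diamond p is false, s is true, so \Diamond p \lor s is true.
      At s3: \Box s requires s at every successor {s3}.
        At s3: s is true.
      So \Box s is true at s3.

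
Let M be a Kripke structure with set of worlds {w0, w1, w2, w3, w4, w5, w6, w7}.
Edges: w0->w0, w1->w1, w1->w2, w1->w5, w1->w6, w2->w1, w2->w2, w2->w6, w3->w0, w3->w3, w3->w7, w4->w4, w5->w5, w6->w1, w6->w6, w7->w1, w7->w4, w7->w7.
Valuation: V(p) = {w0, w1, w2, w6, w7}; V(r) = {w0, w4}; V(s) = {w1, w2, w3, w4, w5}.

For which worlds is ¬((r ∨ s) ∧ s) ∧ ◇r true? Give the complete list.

Recall that ◇ψ holds at a world iff ψ holds at some accessible world.
Let φ = ¬((r ∨ s) ∧ s) ∧ ◇r. Evaluate φ at each world:
  w0 (successors {w0}): φ is true.
  w1 (successors {w1, w2, w5, w6}): φ is false.
  w2 (successors {w1, w2, w6}): φ is false.
  w3 (successors {w0, w3, w7}): φ is false.
  w4 (successors {w4}): φ is false.
  w5 (successors {w5}): φ is false.
  w6 (successors {w1, w6}): φ is false.
  w7 (successors {w1, w4, w7}): φ is true.
For instance, at w6:
  At w6: ¬((r ∨ s) ∧ s) is true, ◇r is false, so ¬((r ∨ s) ∧ s) ∧ ◇r is false.
    At w6: ◇r requires r at some successor in {w1, w6}.
      At w1: r is false.
      At w6: r is false.
    So ◇r is false at w6.
Satisfying worlds: {w0, w7}

w0, w7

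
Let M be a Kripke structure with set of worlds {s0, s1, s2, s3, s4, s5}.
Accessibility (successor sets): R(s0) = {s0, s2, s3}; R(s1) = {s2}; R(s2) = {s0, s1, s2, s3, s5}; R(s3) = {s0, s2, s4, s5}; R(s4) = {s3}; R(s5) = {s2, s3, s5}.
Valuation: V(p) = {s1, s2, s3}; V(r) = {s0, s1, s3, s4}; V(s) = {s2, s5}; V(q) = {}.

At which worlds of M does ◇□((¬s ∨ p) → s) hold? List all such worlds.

Recall that □ψ holds at a world iff ψ holds at every accessible world, and ◇ψ holds iff ψ holds at some accessible world.
Let φ = ◇□((¬s ∨ p) → s). Evaluate φ at each world:
  s0 (successors {s0, s2, s3}): φ is false.
  s1 (successors {s2}): φ is false.
  s2 (successors {s0, s1, s2, s3, s5}): φ is true.
  s3 (successors {s0, s2, s4, s5}): φ is false.
  s4 (successors {s3}): φ is false.
  s5 (successors {s2, s3, s5}): φ is false.
For instance, at s1:
  At s1: ◇□((¬s ∨ p) → s) requires □((¬s ∨ p) → s) at some successor in {s2}.
    At s2: □((¬s ∨ p) → s) is false.
  So ◇□((¬s ∨ p) → s) is false at s1.
Satisfying worlds: {s2}

s2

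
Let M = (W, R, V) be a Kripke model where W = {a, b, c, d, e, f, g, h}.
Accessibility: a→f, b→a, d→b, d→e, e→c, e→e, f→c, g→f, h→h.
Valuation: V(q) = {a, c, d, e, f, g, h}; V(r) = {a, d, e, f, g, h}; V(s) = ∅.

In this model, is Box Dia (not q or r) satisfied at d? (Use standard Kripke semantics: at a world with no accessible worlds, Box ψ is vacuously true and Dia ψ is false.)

Yes

At d: Box Dia (not q or r) requires Dia (not q or r) at every successor {b, e}.
    At b: Dia (not q or r) requires not q or r at some successor in {a}.
      not q or r holds at a, so Dia (not q or r) is true at b.
    At e: Dia (not q or r) requires not q or r at some successor in {c, e}.
      not q or r holds at e, so Dia (not q or r) is true at e.
So Box Dia (not q or r) is true at d.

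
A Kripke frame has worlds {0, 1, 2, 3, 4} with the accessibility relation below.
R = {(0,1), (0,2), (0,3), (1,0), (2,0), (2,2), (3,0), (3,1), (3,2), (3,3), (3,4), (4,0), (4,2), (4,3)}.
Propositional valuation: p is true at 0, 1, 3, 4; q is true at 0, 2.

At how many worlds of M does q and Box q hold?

1

Let φ = q and Box q. Evaluate φ at each world:
  0 (successors {1, 2, 3}): φ is false.
  1 (successors {0}): φ is false.
  2 (successors {0, 2}): φ is true.
  3 (successors {0, 1, 2, 3, 4}): φ is false.
  4 (successors {0, 2, 3}): φ is false.
For instance, at 2:
  At 2: q is true, Box q is true, so q and Box q is true.
    At 2: Box q requires q at every successor {0, 2}.
      At 0: q is true.
      At 2: q is true.
    So Box q is true at 2.
Satisfying worlds: {2}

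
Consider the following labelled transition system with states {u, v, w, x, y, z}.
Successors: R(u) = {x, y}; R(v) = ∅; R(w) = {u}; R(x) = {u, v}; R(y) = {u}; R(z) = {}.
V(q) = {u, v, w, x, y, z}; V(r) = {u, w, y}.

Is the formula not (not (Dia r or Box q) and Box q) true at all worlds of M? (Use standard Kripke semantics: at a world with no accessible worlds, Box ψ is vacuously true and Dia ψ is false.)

Yes

Let φ = not (not (Dia r or Box q) and Box q). Evaluate φ at each world:
  u (successors {x, y}): φ is true.
  v (successors ∅): φ is true.
  w (successors {u}): φ is true.
  x (successors {u, v}): φ is true.
  y (successors {u}): φ is true.
  z (successors ∅): φ is true.
For instance, at x:
  At x: not (Dia r or Box q) and Box q is false, so not (not (Dia r or Box q) and Box q) is true.
    At x: not (Dia r or Box q) is false, Box q is true, so not (Dia r or Box q) and Box q is false.
      At x: Dia r or Box q is true, so not (Dia r or Box q) is false.
      At x: Box q requires q at every successor {u, v}.
        At u: q is true.
        At v: q is true.
      So Box q is true at x.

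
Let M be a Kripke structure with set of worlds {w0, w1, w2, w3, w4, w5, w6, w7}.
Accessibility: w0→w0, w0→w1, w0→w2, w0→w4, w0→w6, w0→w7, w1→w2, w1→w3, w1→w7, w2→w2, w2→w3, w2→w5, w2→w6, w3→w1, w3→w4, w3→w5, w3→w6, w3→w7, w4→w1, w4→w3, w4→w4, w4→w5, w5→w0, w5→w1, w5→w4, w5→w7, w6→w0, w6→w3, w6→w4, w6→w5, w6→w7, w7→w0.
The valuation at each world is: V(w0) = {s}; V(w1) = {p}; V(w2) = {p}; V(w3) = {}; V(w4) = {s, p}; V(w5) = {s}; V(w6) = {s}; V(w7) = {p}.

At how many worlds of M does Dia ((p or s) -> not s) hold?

7

Let φ = Dia ((p or s) -> not s). Evaluate φ at each world:
  w0 (successors {w0, w1, w2, w4, w6, w7}): φ is true.
  w1 (successors {w2, w3, w7}): φ is true.
  w2 (successors {w2, w3, w5, w6}): φ is true.
  w3 (successors {w1, w4, w5, w6, w7}): φ is true.
  w4 (successors {w1, w3, w4, w5}): φ is true.
  w5 (successors {w0, w1, w4, w7}): φ is true.
  w6 (successors {w0, w3, w4, w5, w7}): φ is true.
  w7 (successors {w0}): φ is false.
For instance, at w0:
  At w0: Dia ((p or s) -> not s) requires (p or s) -> not s at some successor in {w0, w1, w2, w4, w6, w7}.
    (p or s) -> not s holds at w1, so Dia ((p or s) -> not s) is true at w0.
Satisfying worlds: {w0, w1, w2, w3, w4, w5, w6}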